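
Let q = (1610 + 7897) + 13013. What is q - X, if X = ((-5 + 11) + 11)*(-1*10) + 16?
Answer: 22674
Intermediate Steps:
X = -154 (X = (6 + 11)*(-10) + 16 = 17*(-10) + 16 = -170 + 16 = -154)
q = 22520 (q = 9507 + 13013 = 22520)
q - X = 22520 - 1*(-154) = 22520 + 154 = 22674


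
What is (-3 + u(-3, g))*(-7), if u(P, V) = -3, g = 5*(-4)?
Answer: 42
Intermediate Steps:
g = -20
(-3 + u(-3, g))*(-7) = (-3 - 3)*(-7) = -6*(-7) = 42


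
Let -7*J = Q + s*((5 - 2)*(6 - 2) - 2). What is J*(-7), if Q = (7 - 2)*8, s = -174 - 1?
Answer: -1710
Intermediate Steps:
s = -175
Q = 40 (Q = 5*8 = 40)
J = 1710/7 (J = -(40 - 175*((5 - 2)*(6 - 2) - 2))/7 = -(40 - 175*(3*4 - 2))/7 = -(40 - 175*(12 - 2))/7 = -(40 - 175*10)/7 = -(40 - 1750)/7 = -1/7*(-1710) = 1710/7 ≈ 244.29)
J*(-7) = (1710/7)*(-7) = -1710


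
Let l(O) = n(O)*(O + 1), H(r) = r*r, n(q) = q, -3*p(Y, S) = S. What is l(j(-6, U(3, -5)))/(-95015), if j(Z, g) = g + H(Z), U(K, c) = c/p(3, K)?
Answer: -1722/95015 ≈ -0.018123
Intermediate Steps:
p(Y, S) = -S/3
H(r) = r²
U(K, c) = -3*c/K (U(K, c) = c/((-K/3)) = c*(-3/K) = -3*c/K)
j(Z, g) = g + Z²
l(O) = O*(1 + O) (l(O) = O*(O + 1) = O*(1 + O))
l(j(-6, U(3, -5)))/(-95015) = ((-3*(-5)/3 + (-6)²)*(1 + (-3*(-5)/3 + (-6)²)))/(-95015) = ((-3*(-5)*⅓ + 36)*(1 + (-3*(-5)*⅓ + 36)))*(-1/95015) = ((5 + 36)*(1 + (5 + 36)))*(-1/95015) = (41*(1 + 41))*(-1/95015) = (41*42)*(-1/95015) = 1722*(-1/95015) = -1722/95015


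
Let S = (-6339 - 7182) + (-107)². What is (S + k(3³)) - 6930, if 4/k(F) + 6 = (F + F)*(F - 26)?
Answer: -108023/12 ≈ -9001.9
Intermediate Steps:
k(F) = 4/(-6 + 2*F*(-26 + F)) (k(F) = 4/(-6 + (F + F)*(F - 26)) = 4/(-6 + (2*F)*(-26 + F)) = 4/(-6 + 2*F*(-26 + F)))
S = -2072 (S = -13521 + 11449 = -2072)
(S + k(3³)) - 6930 = (-2072 + 2/(-3 + (3³)² - 26*3³)) - 6930 = (-2072 + 2/(-3 + 27² - 26*27)) - 6930 = (-2072 + 2/(-3 + 729 - 702)) - 6930 = (-2072 + 2/24) - 6930 = (-2072 + 2*(1/24)) - 6930 = (-2072 + 1/12) - 6930 = -24863/12 - 6930 = -108023/12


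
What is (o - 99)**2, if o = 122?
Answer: 529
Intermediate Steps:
(o - 99)**2 = (122 - 99)**2 = 23**2 = 529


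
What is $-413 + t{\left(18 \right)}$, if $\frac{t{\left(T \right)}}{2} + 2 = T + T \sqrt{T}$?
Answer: $-381 + 108 \sqrt{2} \approx -228.26$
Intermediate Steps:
$t{\left(T \right)} = -4 + 2 T + 2 T^{\frac{3}{2}}$ ($t{\left(T \right)} = -4 + 2 \left(T + T \sqrt{T}\right) = -4 + 2 \left(T + T^{\frac{3}{2}}\right) = -4 + \left(2 T + 2 T^{\frac{3}{2}}\right) = -4 + 2 T + 2 T^{\frac{3}{2}}$)
$-413 + t{\left(18 \right)} = -413 + \left(-4 + 2 \cdot 18 + 2 \cdot 18^{\frac{3}{2}}\right) = -413 + \left(-4 + 36 + 2 \cdot 54 \sqrt{2}\right) = -413 + \left(-4 + 36 + 108 \sqrt{2}\right) = -413 + \left(32 + 108 \sqrt{2}\right) = -381 + 108 \sqrt{2}$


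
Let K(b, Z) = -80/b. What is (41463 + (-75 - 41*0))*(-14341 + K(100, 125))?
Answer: -2967892092/5 ≈ -5.9358e+8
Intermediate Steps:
(41463 + (-75 - 41*0))*(-14341 + K(100, 125)) = (41463 + (-75 - 41*0))*(-14341 - 80/100) = (41463 + (-75 + 0))*(-14341 - 80*1/100) = (41463 - 75)*(-14341 - ⅘) = 41388*(-71709/5) = -2967892092/5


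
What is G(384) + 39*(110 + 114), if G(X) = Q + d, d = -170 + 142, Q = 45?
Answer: 8753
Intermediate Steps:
d = -28
G(X) = 17 (G(X) = 45 - 28 = 17)
G(384) + 39*(110 + 114) = 17 + 39*(110 + 114) = 17 + 39*224 = 17 + 8736 = 8753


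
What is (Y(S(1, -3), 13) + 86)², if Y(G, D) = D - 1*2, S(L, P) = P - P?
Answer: 9409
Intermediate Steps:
S(L, P) = 0
Y(G, D) = -2 + D (Y(G, D) = D - 2 = -2 + D)
(Y(S(1, -3), 13) + 86)² = ((-2 + 13) + 86)² = (11 + 86)² = 97² = 9409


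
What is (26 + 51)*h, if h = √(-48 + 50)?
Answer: 77*√2 ≈ 108.89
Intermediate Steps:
h = √2 ≈ 1.4142
(26 + 51)*h = (26 + 51)*√2 = 77*√2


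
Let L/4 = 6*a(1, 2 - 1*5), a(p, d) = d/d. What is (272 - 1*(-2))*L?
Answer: 6576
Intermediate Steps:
a(p, d) = 1
L = 24 (L = 4*(6*1) = 4*6 = 24)
(272 - 1*(-2))*L = (272 - 1*(-2))*24 = (272 + 2)*24 = 274*24 = 6576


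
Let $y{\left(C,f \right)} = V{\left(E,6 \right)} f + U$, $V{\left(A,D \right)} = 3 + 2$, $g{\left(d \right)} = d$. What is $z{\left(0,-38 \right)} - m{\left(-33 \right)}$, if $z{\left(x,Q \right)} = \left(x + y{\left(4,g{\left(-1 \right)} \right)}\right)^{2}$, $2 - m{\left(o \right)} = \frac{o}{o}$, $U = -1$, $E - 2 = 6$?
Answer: $35$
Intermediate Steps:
$E = 8$ ($E = 2 + 6 = 8$)
$V{\left(A,D \right)} = 5$
$m{\left(o \right)} = 1$ ($m{\left(o \right)} = 2 - \frac{o}{o} = 2 - 1 = 1$)
$y{\left(C,f \right)} = -1 + 5 f$ ($y{\left(C,f \right)} = 5 f - 1 = -1 + 5 f$)
$z{\left(x,Q \right)} = \left(-6 + x\right)^{2}$ ($z{\left(x,Q \right)} = \left(x + \left(-1 + 5 \left(-1\right)\right)\right)^{2} = \left(x - 6\right)^{2} = \left(-6 + x\right)^{2}$)
$z{\left(0,-38 \right)} - m{\left(-33 \right)} = \left(-6 + 0\right)^{2} - 1 = \left(-6\right)^{2} - 1 = 36 - 1 = 35$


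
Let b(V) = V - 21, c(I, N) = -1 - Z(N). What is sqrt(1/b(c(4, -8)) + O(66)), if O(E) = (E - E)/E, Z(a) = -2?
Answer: I*sqrt(5)/10 ≈ 0.22361*I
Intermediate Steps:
c(I, N) = 1 (c(I, N) = -1 - 1*(-2) = -1 + 2 = 1)
b(V) = -21 + V
O(E) = 0 (O(E) = 0/E = 0)
sqrt(1/b(c(4, -8)) + O(66)) = sqrt(1/(-21 + 1) + 0) = sqrt(1/(-20) + 0) = sqrt(-1/20 + 0) = sqrt(-1/20) = I*sqrt(5)/10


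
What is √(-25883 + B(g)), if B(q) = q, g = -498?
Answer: I*√26381 ≈ 162.42*I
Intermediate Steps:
√(-25883 + B(g)) = √(-25883 - 498) = √(-26381) = I*√26381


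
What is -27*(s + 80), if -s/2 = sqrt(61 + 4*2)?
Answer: -2160 + 54*sqrt(69) ≈ -1711.4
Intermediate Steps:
s = -2*sqrt(69) (s = -2*sqrt(61 + 4*2) = -2*sqrt(61 + 8) = -2*sqrt(69) ≈ -16.613)
-27*(s + 80) = -27*(-2*sqrt(69) + 80) = -27*(80 - 2*sqrt(69)) = -2160 + 54*sqrt(69)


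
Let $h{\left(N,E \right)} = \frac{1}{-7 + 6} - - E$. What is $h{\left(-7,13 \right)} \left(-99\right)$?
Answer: $-1188$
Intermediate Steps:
$h{\left(N,E \right)} = -1 + E$ ($h{\left(N,E \right)} = \frac{1}{-1} + E = -1 + E$)
$h{\left(-7,13 \right)} \left(-99\right) = \left(-1 + 13\right) \left(-99\right) = 12 \left(-99\right) = -1188$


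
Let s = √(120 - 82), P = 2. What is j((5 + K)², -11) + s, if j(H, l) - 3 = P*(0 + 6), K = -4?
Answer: 15 + √38 ≈ 21.164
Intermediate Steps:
j(H, l) = 15 (j(H, l) = 3 + 2*(0 + 6) = 3 + 2*6 = 3 + 12 = 15)
s = √38 ≈ 6.1644
j((5 + K)², -11) + s = 15 + √38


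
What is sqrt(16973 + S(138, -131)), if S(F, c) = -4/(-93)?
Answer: sqrt(146799849)/93 ≈ 130.28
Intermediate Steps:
S(F, c) = 4/93 (S(F, c) = -4*(-1/93) = 4/93)
sqrt(16973 + S(138, -131)) = sqrt(16973 + 4/93) = sqrt(1578493/93) = sqrt(146799849)/93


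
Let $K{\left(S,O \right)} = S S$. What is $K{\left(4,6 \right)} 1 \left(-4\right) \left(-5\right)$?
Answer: $320$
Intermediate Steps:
$K{\left(S,O \right)} = S^{2}$
$K{\left(4,6 \right)} 1 \left(-4\right) \left(-5\right) = 4^{2} \cdot 1 \left(-4\right) \left(-5\right) = 16 \left(-4\right) \left(-5\right) = \left(-64\right) \left(-5\right) = 320$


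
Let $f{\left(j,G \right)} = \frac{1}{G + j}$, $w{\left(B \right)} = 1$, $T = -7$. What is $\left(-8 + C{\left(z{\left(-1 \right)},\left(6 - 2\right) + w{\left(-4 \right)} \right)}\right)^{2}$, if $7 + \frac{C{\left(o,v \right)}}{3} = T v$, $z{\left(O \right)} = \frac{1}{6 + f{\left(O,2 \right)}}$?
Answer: $17956$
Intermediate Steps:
$z{\left(O \right)} = \frac{1}{6 + \frac{1}{2 + O}}$
$C{\left(o,v \right)} = -21 - 21 v$ ($C{\left(o,v \right)} = -21 + 3 \left(- 7 v\right) = -21 - 21 v$)
$\left(-8 + C{\left(z{\left(-1 \right)},\left(6 - 2\right) + w{\left(-4 \right)} \right)}\right)^{2} = \left(-8 - \left(21 + 21 \left(\left(6 - 2\right) + 1\right)\right)\right)^{2} = \left(-8 - \left(21 + 21 \left(4 + 1\right)\right)\right)^{2} = \left(-8 - 126\right)^{2} = \left(-134\right)^{2} = 17956$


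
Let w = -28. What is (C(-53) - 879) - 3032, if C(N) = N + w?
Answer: -3992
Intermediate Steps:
C(N) = -28 + N (C(N) = N - 28 = -28 + N)
(C(-53) - 879) - 3032 = ((-28 - 53) - 879) - 3032 = (-81 - 879) - 3032 = -960 - 3032 = -3992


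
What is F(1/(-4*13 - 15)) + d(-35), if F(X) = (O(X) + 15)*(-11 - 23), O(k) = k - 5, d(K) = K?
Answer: -25091/67 ≈ -374.49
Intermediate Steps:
O(k) = -5 + k
F(X) = -340 - 34*X (F(X) = ((-5 + X) + 15)*(-11 - 23) = (10 + X)*(-34) = -340 - 34*X)
F(1/(-4*13 - 15)) + d(-35) = (-340 - 34/(-4*13 - 15)) - 35 = (-340 - 34/(-52 - 15)) - 35 = (-340 - 34/(-67)) - 35 = (-340 - 34*(-1/67)) - 35 = (-340 + 34/67) - 35 = -22746/67 - 35 = -25091/67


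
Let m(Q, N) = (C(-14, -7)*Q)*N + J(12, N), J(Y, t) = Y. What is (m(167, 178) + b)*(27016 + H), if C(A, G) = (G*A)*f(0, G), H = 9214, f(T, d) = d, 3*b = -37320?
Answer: -739253730720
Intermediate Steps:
b = -12440 (b = (⅓)*(-37320) = -12440)
C(A, G) = A*G² (C(A, G) = (G*A)*G = (A*G)*G = A*G²)
m(Q, N) = 12 - 686*N*Q (m(Q, N) = ((-14*(-7)²)*Q)*N + 12 = ((-14*49)*Q)*N + 12 = (-686*Q)*N + 12 = -686*N*Q + 12 = 12 - 686*N*Q)
(m(167, 178) + b)*(27016 + H) = ((12 - 686*178*167) - 12440)*(27016 + 9214) = ((12 - 20392036) - 12440)*36230 = (-20392024 - 12440)*36230 = -20404464*36230 = -739253730720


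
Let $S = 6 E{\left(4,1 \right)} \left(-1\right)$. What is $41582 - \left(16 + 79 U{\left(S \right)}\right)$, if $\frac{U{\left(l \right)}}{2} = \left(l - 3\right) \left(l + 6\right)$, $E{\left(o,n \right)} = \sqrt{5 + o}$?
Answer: $1750$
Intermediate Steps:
$S = -18$ ($S = 6 \sqrt{5 + 4} \left(-1\right) = 6 \sqrt{9} \left(-1\right) = 6 \cdot 3 \left(-1\right) = 18 \left(-1\right) = -18$)
$U{\left(l \right)} = 2 \left(-3 + l\right) \left(6 + l\right)$ ($U{\left(l \right)} = 2 \left(l - 3\right) \left(l + 6\right) = 2 \left(-3 + l\right) \left(6 + l\right)$)
$41582 - \left(16 + 79 U{\left(S \right)}\right) = 41582 - \left(16 + 79 \left(-36 + 2 \left(-18\right)^{2} + 6 \left(-18\right)\right)\right) = 41582 - \left(16 + 79 \left(-36 + 2 \cdot 324 - 108\right)\right) = 41582 - \left(16 + 79 \left(-36 + 648 - 108\right)\right) = 41582 - 39832 = 1750$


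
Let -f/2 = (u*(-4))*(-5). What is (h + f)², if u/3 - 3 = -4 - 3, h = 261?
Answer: 549081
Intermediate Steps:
u = -12 (u = 9 + 3*(-4 - 3) = 9 + 3*(-7) = 9 - 21 = -12)
f = 480 (f = -2*(-12*(-4))*(-5) = -96*(-5) = -2*(-240) = 480)
(h + f)² = (261 + 480)² = 741² = 549081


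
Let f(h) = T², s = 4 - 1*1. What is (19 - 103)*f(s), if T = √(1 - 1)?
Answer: 0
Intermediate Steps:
s = 3 (s = 4 - 1 = 3)
T = 0 (T = √0 = 0)
f(h) = 0 (f(h) = 0² = 0)
(19 - 103)*f(s) = (19 - 103)*0 = -84*0 = 0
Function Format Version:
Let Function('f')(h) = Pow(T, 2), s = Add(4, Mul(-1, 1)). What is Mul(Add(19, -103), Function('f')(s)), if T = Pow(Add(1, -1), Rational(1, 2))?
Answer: 0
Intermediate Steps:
s = 3 (s = Add(4, -1) = 3)
T = 0 (T = Pow(0, Rational(1, 2)) = 0)
Function('f')(h) = 0 (Function('f')(h) = Pow(0, 2) = 0)
Mul(Add(19, -103), Function('f')(s)) = Mul(Add(19, -103), 0) = Mul(-84, 0) = 0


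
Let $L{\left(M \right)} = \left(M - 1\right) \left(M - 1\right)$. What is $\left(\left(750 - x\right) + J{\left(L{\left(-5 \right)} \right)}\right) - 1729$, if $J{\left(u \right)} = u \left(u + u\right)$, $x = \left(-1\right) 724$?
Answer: $2337$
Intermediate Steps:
$x = -724$
$L{\left(M \right)} = \left(-1 + M\right)^{2}$ ($L{\left(M \right)} = \left(-1 + M\right) \left(-1 + M\right) = \left(-1 + M\right)^{2}$)
$J{\left(u \right)} = 2 u^{2}$ ($J{\left(u \right)} = u 2 u = 2 u^{2}$)
$\left(\left(750 - x\right) + J{\left(L{\left(-5 \right)} \right)}\right) - 1729 = \left(\left(750 - -724\right) + 2 \left(\left(-1 - 5\right)^{2}\right)^{2}\right) - 1729 = \left(\left(750 + 724\right) + 2 \left(\left(-6\right)^{2}\right)^{2}\right) - 1729 = \left(1474 + 2 \cdot 36^{2}\right) - 1729 = \left(1474 + 2 \cdot 1296\right) - 1729 = \left(1474 + 2592\right) - 1729 = 4066 - 1729 = 2337$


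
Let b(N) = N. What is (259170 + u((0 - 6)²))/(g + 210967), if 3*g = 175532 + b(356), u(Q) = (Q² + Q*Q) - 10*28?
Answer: 784446/808789 ≈ 0.96990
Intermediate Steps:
u(Q) = -280 + 2*Q² (u(Q) = (Q² + Q²) - 280 = 2*Q² - 280 = -280 + 2*Q²)
g = 175888/3 (g = (175532 + 356)/3 = (⅓)*175888 = 175888/3 ≈ 58629.)
(259170 + u((0 - 6)²))/(g + 210967) = (259170 + (-280 + 2*((0 - 6)²)²))/(175888/3 + 210967) = (259170 + (-280 + 2*((-6)²)²))/(808789/3) = (259170 + (-280 + 2*36²))*(3/808789) = (259170 + (-280 + 2*1296))*(3/808789) = (259170 + (-280 + 2592))*(3/808789) = (259170 + 2312)*(3/808789) = 261482*(3/808789) = 784446/808789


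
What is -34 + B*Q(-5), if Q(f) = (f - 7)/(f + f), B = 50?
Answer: 26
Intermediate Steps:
Q(f) = (-7 + f)/(2*f) (Q(f) = (-7 + f)/((2*f)) = (-7 + f)*(1/(2*f)) = (-7 + f)/(2*f))
-34 + B*Q(-5) = -34 + 50*((1/2)*(-7 - 5)/(-5)) = -34 + 50*((1/2)*(-1/5)*(-12)) = -34 + 50*(6/5) = -34 + 60 = 26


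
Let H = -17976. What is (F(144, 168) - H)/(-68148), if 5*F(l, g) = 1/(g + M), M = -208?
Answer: -3595199/13629600 ≈ -0.26378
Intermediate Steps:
F(l, g) = 1/(5*(-208 + g)) (F(l, g) = 1/(5*(g - 208)) = 1/(5*(-208 + g)))
(F(144, 168) - H)/(-68148) = (1/(5*(-208 + 168)) - 1*(-17976))/(-68148) = ((⅕)/(-40) + 17976)*(-1/68148) = ((⅕)*(-1/40) + 17976)*(-1/68148) = (-1/200 + 17976)*(-1/68148) = (3595199/200)*(-1/68148) = -3595199/13629600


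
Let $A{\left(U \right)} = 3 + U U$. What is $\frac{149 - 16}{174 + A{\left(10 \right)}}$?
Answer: $\frac{133}{277} \approx 0.48014$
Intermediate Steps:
$A{\left(U \right)} = 3 + U^{2}$
$\frac{149 - 16}{174 + A{\left(10 \right)}} = \frac{149 - 16}{174 + \left(3 + 10^{2}\right)} = \frac{133}{174 + \left(3 + 100\right)} = \frac{133}{174 + 103} = \frac{133}{277}$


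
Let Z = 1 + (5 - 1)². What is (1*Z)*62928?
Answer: 1069776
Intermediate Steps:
Z = 17 (Z = 1 + 4² = 1 + 16 = 17)
(1*Z)*62928 = (1*17)*62928 = 17*62928 = 1069776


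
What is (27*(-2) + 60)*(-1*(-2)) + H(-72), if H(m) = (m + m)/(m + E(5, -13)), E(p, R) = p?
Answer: 948/67 ≈ 14.149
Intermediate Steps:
H(m) = 2*m/(5 + m) (H(m) = (m + m)/(m + 5) = (2*m)/(5 + m) = 2*m/(5 + m))
(27*(-2) + 60)*(-1*(-2)) + H(-72) = (27*(-2) + 60)*(-1*(-2)) + 2*(-72)/(5 - 72) = (-54 + 60)*2 + 2*(-72)/(-67) = 6*2 + 2*(-72)*(-1/67) = 12 + 144/67 = 948/67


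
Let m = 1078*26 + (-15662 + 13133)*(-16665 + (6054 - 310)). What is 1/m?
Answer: 1/27647237 ≈ 3.6170e-8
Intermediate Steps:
m = 27647237 (m = 28028 - 2529*(-16665 + 5744) = 28028 - 2529*(-10921) = 28028 + 27619209 = 27647237)
1/m = 1/27647237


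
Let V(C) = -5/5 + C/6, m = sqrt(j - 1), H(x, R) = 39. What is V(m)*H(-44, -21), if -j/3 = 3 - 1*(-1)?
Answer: -39 + 13*I*sqrt(13)/2 ≈ -39.0 + 23.436*I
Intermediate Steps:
j = -12 (j = -3*(3 - 1*(-1)) = -3*(3 + 1) = -3*4 = -12)
m = I*sqrt(13) (m = sqrt(-12 - 1) = sqrt(-13) = I*sqrt(13) ≈ 3.6056*I)
V(C) = -1 + C/6 (V(C) = -5*1/5 + C*(1/6) = -1 + C/6)
V(m)*H(-44, -21) = (-1 + (I*sqrt(13))/6)*39 = (-1 + I*sqrt(13)/6)*39 = -39 + 13*I*sqrt(13)/2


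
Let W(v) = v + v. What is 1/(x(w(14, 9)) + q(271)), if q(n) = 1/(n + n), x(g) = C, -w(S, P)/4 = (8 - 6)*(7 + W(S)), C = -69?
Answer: -542/37397 ≈ -0.014493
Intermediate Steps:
W(v) = 2*v
w(S, P) = -56 - 16*S (w(S, P) = -4*(8 - 6)*(7 + 2*S) = -8*(7 + 2*S) = -4*(14 + 4*S) = -56 - 16*S)
x(g) = -69
q(n) = 1/(2*n)
1/(x(w(14, 9)) + q(271)) = 1/(-69 + (1/2)/271) = 1/(-69 + (1/2)*(1/271)) = 1/(-69 + 1/542) = 1/(-37397/542) = -542/37397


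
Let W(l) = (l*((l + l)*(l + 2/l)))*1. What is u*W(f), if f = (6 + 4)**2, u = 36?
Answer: 72014400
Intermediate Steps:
f = 100 (f = 10**2 = 100)
W(l) = 2*l**2*(l + 2/l) (W(l) = (l*((2*l)*(l + 2/l)))*1 = (l*(2*l*(l + 2/l)))*1 = (2*l**2*(l + 2/l))*1 = 2*l**2*(l + 2/l))
u*W(f) = 36*(2*100*(2 + 100**2)) = 36*(2*100*(2 + 10000)) = 36*(2*100*10002) = 36*2000400 = 72014400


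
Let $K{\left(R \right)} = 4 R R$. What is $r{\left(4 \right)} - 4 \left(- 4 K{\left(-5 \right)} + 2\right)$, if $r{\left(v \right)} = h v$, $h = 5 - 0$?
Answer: $1612$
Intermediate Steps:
$K{\left(R \right)} = 4 R^{2}$
$h = 5$ ($h = 5 + 0 = 5$)
$r{\left(v \right)} = 5 v$
$r{\left(4 \right)} - 4 \left(- 4 K{\left(-5 \right)} + 2\right) = 5 \cdot 4 - 4 \left(- 4 \cdot 4 \left(-5\right)^{2} + 2\right) = 20 - 4 \left(- 4 \cdot 4 \cdot 25 + 2\right) = 20 - 4 \left(\left(-4\right) 100 + 2\right) = 20 - 4 \left(-400 + 2\right) = 20 - -1592 = 20 + 1592 = 1612$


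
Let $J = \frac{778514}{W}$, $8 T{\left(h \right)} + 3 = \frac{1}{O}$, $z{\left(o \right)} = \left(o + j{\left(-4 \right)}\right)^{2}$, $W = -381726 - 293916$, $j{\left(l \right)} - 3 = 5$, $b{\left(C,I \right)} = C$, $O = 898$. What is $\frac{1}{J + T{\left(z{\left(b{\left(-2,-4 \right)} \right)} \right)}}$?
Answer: $- \frac{220627824}{336924931} \approx -0.65483$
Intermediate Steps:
$j{\left(l \right)} = 8$ ($j{\left(l \right)} = 3 + 5 = 8$)
$W = -675642$ ($W = -381726 - 293916 = -675642$)
$z{\left(o \right)} = \left(8 + o\right)^{2}$ ($z{\left(o \right)} = \left(o + 8\right)^{2} = \left(8 + o\right)^{2}$)
$T{\left(h \right)} = - \frac{2693}{7184}$ ($T{\left(h \right)} = - \frac{3}{8} + \frac{1}{8 \cdot 898} = - \frac{3}{8} + \frac{1}{8} \cdot \frac{1}{898} = - \frac{3}{8} + \frac{1}{7184} = - \frac{2693}{7184}$)
$J = - \frac{35387}{30711}$ ($J = \frac{778514}{-675642} = 778514 \left(- \frac{1}{675642}\right) = - \frac{35387}{30711} \approx -1.1523$)
$\frac{1}{J + T{\left(z{\left(b{\left(-2,-4 \right)} \right)} \right)}} = \frac{1}{- \frac{35387}{30711} - \frac{2693}{7184}} = \frac{1}{- \frac{336924931}{220627824}} = - \frac{220627824}{336924931}$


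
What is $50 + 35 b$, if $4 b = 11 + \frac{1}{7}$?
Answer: $\frac{295}{2} \approx 147.5$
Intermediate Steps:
$b = \frac{39}{14}$ ($b = \frac{11 + \frac{1}{7}}{4} = \frac{1}{4} \cdot \frac{78}{7} = \frac{39}{14} \approx 2.7857$)
$50 + 35 b = 50 + 35 \cdot \frac{39}{14} = 50 + \frac{195}{2} = \frac{295}{2}$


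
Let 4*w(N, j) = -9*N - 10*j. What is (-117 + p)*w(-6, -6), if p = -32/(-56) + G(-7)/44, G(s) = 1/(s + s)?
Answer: -4088097/1232 ≈ -3318.3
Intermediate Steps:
w(N, j) = -9*N/4 - 5*j/2 (w(N, j) = (-9*N - 10*j)/4 = (-10*j - 9*N)/4 = -9*N/4 - 5*j/2)
G(s) = 1/(2*s)
p = 351/616 (p = -32/(-56) + ((½)/(-7))/44 = -32*(-1/56) + ((½)*(-⅐))*(1/44) = 4/7 - 1/14*1/44 = 4/7 - 1/616 = 351/616 ≈ 0.56981)
(-117 + p)*w(-6, -6) = (-117 + 351/616)*(-9/4*(-6) - 5/2*(-6)) = -71721*(27/2 + 15)/616 = -71721/616*57/2 = -4088097/1232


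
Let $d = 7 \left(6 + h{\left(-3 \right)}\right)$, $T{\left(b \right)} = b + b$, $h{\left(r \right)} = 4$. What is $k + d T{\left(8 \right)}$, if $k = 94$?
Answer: $1214$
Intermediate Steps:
$T{\left(b \right)} = 2 b$
$d = 70$ ($d = 7 \left(6 + 4\right) = 7 \cdot 10 = 70$)
$k + d T{\left(8 \right)} = 94 + 70 \cdot 2 \cdot 8 = 94 + 70 \cdot 16 = 94 + 1120 = 1214$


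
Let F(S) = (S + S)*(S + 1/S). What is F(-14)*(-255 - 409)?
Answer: -261616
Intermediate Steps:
F(S) = 2*S*(S + 1/S) (F(S) = (2*S)*(S + 1/S) = 2*S*(S + 1/S))
F(-14)*(-255 - 409) = (2 + 2*(-14)²)*(-255 - 409) = (2 + 2*196)*(-664) = (2 + 392)*(-664) = 394*(-664) = -261616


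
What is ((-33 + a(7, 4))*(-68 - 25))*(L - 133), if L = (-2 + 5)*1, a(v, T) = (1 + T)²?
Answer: -96720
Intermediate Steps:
L = 3 (L = 3*1 = 3)
((-33 + a(7, 4))*(-68 - 25))*(L - 133) = ((-33 + (1 + 4)²)*(-68 - 25))*(3 - 133) = ((-33 + 5²)*(-93))*(-130) = ((-33 + 25)*(-93))*(-130) = -8*(-93)*(-130) = 744*(-130) = -96720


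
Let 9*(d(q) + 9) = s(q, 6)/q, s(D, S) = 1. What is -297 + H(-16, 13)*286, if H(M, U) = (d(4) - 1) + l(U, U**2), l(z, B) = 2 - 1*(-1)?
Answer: -41239/18 ≈ -2291.1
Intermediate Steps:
l(z, B) = 3 (l(z, B) = 2 + 1 = 3)
d(q) = -9 + 1/(9*q) (d(q) = -9 + (1/q)/9 = -9 + 1/(9*q))
H(M, U) = -251/36 (H(M, U) = ((-9 + (1/9)/4) - 1) + 3 = ((-9 + (1/9)*(1/4)) - 1) + 3 = ((-9 + 1/36) - 1) + 3 = (-323/36 - 1) + 3 = -359/36 + 3 = -251/36)
-297 + H(-16, 13)*286 = -297 - 251/36*286 = -297 - 35893/18 = -41239/18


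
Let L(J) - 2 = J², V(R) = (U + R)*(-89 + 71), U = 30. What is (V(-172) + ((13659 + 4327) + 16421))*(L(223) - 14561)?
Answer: 1299988710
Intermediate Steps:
V(R) = -540 - 18*R (V(R) = (30 + R)*(-89 + 71) = (30 + R)*(-18) = -540 - 18*R)
L(J) = 2 + J²
(V(-172) + ((13659 + 4327) + 16421))*(L(223) - 14561) = ((-540 - 18*(-172)) + ((13659 + 4327) + 16421))*((2 + 223²) - 14561) = ((-540 + 3096) + (17986 + 16421))*((2 + 49729) - 14561) = (2556 + 34407)*(49731 - 14561) = 36963*35170 = 1299988710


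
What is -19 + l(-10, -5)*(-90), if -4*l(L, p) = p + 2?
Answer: -173/2 ≈ -86.500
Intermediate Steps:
l(L, p) = -½ - p/4 (l(L, p) = -(p + 2)/4 = -(2 + p)/4 = -½ - p/4)
-19 + l(-10, -5)*(-90) = -19 + (-½ - ¼*(-5))*(-90) = -19 + (-½ + 5/4)*(-90) = -19 + (¾)*(-90) = -19 - 135/2 = -173/2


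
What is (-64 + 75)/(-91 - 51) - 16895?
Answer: -2399101/142 ≈ -16895.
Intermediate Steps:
(-64 + 75)/(-91 - 51) - 16895 = 11/(-142) - 16895 = -1/142*11 - 16895 = -11/142 - 16895 = -2399101/142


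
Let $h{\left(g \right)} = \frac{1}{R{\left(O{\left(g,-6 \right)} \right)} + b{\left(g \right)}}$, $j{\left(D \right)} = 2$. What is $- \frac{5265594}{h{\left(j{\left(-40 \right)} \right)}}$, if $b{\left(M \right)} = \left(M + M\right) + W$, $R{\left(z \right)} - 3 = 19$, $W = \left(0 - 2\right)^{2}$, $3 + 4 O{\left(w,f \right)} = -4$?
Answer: $-157967820$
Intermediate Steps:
$O{\left(w,f \right)} = - \frac{7}{4}$ ($O{\left(w,f \right)} = - \frac{3}{4} + \frac{1}{4} \left(-4\right) = - \frac{3}{4} - 1 = - \frac{7}{4}$)
$W = 4$ ($W = \left(-2\right)^{2} = 4$)
$R{\left(z \right)} = 22$ ($R{\left(z \right)} = 3 + 19 = 22$)
$b{\left(M \right)} = 4 + 2 M$ ($b{\left(M \right)} = \left(M + M\right) + 4 = 2 M + 4 = 4 + 2 M$)
$h{\left(g \right)} = \frac{1}{26 + 2 g}$ ($h{\left(g \right)} = \frac{1}{22 + \left(4 + 2 g\right)} = \frac{1}{26 + 2 g}$)
$- \frac{5265594}{h{\left(j{\left(-40 \right)} \right)}} = - \frac{5265594}{\frac{1}{2} \frac{1}{13 + 2}} = - \frac{5265594}{\frac{1}{2} \cdot \frac{1}{15}} = - 5265594 \frac{1}{\frac{1}{30}} = \left(-5265594\right) 30 = -157967820$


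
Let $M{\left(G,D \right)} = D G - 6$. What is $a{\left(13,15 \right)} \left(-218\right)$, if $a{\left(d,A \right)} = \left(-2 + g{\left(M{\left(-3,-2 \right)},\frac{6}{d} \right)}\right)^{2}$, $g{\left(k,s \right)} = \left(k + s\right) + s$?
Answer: $- \frac{42728}{169} \approx -252.83$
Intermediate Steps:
$M{\left(G,D \right)} = -6 + D G$ ($M{\left(G,D \right)} = D G - 6 = -6 + D G$)
$g{\left(k,s \right)} = k + 2 s$
$a{\left(d,A \right)} = \left(-2 + \frac{12}{d}\right)^{2}$ ($a{\left(d,A \right)} = \left(-2 + \left(\left(-6 - -6\right) + 2 \frac{6}{d}\right)\right)^{2} = \left(-2 + \left(\left(-6 + 6\right) + \frac{12}{d}\right)\right)^{2} = \left(-2 + \left(0 + \frac{12}{d}\right)\right)^{2} = \left(-2 + \frac{12}{d}\right)^{2}$)
$a{\left(13,15 \right)} \left(-218\right) = \frac{4 \left(-6 + 13\right)^{2}}{169} \left(-218\right) = 4 \cdot \frac{1}{169} \cdot 7^{2} \left(-218\right) = 4 \cdot \frac{1}{169} \cdot 49 \left(-218\right) = \frac{196}{169} \left(-218\right) = - \frac{42728}{169}$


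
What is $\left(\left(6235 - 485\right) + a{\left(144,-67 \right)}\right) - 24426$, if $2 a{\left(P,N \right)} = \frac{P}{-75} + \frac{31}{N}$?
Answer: $- \frac{62568591}{3350} \approx -18677.0$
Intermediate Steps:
$a{\left(P,N \right)} = - \frac{P}{150} + \frac{31}{2 N}$ ($a{\left(P,N \right)} = \frac{\frac{P}{-75} + \frac{31}{N}}{2} = \frac{P \left(- \frac{1}{75}\right) + \frac{31}{N}}{2} = \frac{- \frac{P}{75} + \frac{31}{N}}{2} = \frac{\frac{31}{N} - \frac{P}{75}}{2} = - \frac{P}{150} + \frac{31}{2 N}$)
$\left(\left(6235 - 485\right) + a{\left(144,-67 \right)}\right) - 24426 = \left(\left(6235 - 485\right) + \frac{2325 - \left(-67\right) 144}{150 \left(-67\right)}\right) - 24426 = \left(5750 + \frac{1}{150} \left(- \frac{1}{67}\right) \left(2325 + 9648\right)\right) - 24426 = \left(5750 + \frac{1}{150} \left(- \frac{1}{67}\right) 11973\right) - 24426 = \left(5750 - \frac{3991}{3350}\right) - 24426 = \frac{19258509}{3350} - 24426 = - \frac{62568591}{3350}$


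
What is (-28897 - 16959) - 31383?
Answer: -77239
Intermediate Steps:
(-28897 - 16959) - 31383 = -45856 - 31383 = -77239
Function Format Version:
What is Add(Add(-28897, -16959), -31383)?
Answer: -77239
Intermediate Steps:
Add(Add(-28897, -16959), -31383) = Add(-45856, -31383) = -77239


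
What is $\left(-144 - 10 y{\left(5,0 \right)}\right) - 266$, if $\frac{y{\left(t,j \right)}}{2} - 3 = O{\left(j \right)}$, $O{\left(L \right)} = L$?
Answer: $-470$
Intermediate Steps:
$y{\left(t,j \right)} = 6 + 2 j$
$\left(-144 - 10 y{\left(5,0 \right)}\right) - 266 = \left(-144 - 10 \left(6 + 2 \cdot 0\right)\right) - 266 = \left(-144 - 10 \left(6 + 0\right)\right) - 266 = \left(-144 - 60\right) - 266 = -204 - 266 = -470$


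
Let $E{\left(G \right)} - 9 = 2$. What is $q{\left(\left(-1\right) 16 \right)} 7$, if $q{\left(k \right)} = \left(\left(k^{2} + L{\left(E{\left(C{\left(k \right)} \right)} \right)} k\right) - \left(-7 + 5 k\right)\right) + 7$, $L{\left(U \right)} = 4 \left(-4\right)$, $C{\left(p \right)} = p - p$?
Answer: $4242$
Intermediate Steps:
$C{\left(p \right)} = 0$
$E{\left(G \right)} = 11$ ($E{\left(G \right)} = 9 + 2 = 11$)
$L{\left(U \right)} = -16$
$q{\left(k \right)} = 14 + k^{2} - 21 k$ ($q{\left(k \right)} = \left(\left(k^{2} - 16 k\right) - \left(-7 + 5 k\right)\right) + 7 = \left(7 + k^{2} - 21 k\right) + 7 = 14 + k^{2} - 21 k$)
$q{\left(\left(-1\right) 16 \right)} 7 = \left(14 + \left(\left(-1\right) 16\right)^{2} - 21 \left(\left(-1\right) 16\right)\right) 7 = \left(14 + \left(-16\right)^{2} - -336\right) 7 = \left(14 + 256 + 336\right) 7 = 606 \cdot 7 = 4242$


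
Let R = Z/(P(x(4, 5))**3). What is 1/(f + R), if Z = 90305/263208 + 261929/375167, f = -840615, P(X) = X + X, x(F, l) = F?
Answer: -50558441336832/42500184061539767513 ≈ -1.1896e-6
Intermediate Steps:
P(X) = 2*X
Z = 102821264167/98746955736 (Z = 90305*(1/263208) + 261929*(1/375167) = 90305/263208 + 261929/375167 = 102821264167/98746955736 ≈ 1.0413)
R = 102821264167/50558441336832 (R = 102821264167/(98746955736*((2*4)**3)) = 102821264167/(98746955736*(8**3)) = (102821264167/98746955736)/512 = (102821264167/98746955736)*(1/512) = 102821264167/50558441336832 ≈ 0.0020337)
1/(f + R) = 1/(-840615 + 102821264167/50558441336832) = 1/(-42500184061539767513/50558441336832) = -50558441336832/42500184061539767513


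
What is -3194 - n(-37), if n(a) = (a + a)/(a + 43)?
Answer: -9545/3 ≈ -3181.7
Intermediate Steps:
n(a) = 2*a/(43 + a) (n(a) = (2*a)/(43 + a) = 2*a/(43 + a))
-3194 - n(-37) = -3194 - 2*(-37)/(43 - 37) = -3194 - 2*(-37)/6 = -3194 - 1*(-37/3) = -3194 + 37/3 = -9545/3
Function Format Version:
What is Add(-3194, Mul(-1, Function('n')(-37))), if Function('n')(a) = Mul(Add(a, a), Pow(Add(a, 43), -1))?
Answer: Rational(-9545, 3) ≈ -3181.7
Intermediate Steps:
Function('n')(a) = Mul(2, a, Pow(Add(43, a), -1)) (Function('n')(a) = Mul(Mul(2, a), Pow(Add(43, a), -1)) = Mul(2, a, Pow(Add(43, a), -1)))
Add(-3194, Mul(-1, Function('n')(-37))) = Add(-3194, Mul(-1, Mul(2, -37, Pow(Add(43, -37), -1)))) = Add(-3194, Mul(-1, Mul(2, -37, Pow(6, -1)))) = Add(-3194, Mul(-1, Mul(2, -37, Rational(1, 6)))) = Add(-3194, Mul(-1, Rational(-37, 3))) = Add(-3194, Rational(37, 3)) = Rational(-9545, 3)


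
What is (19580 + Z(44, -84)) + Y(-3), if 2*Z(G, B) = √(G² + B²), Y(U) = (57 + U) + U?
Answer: 19631 + 2*√562 ≈ 19678.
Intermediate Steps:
Y(U) = 57 + 2*U
Z(G, B) = √(B² + G²)/2 (Z(G, B) = √(G² + B²)/2 = √(B² + G²)/2)
(19580 + Z(44, -84)) + Y(-3) = (19580 + √((-84)² + 44²)/2) + (57 + 2*(-3)) = (19580 + √(7056 + 1936)/2) + (57 - 6) = (19580 + √8992/2) + 51 = (19580 + (4*√562)/2) + 51 = (19580 + 2*√562) + 51 = 19631 + 2*√562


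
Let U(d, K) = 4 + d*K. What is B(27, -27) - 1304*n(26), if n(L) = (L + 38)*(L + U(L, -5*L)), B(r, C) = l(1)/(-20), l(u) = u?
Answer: 5591551999/20 ≈ 2.7958e+8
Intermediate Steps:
B(r, C) = -1/20 (B(r, C) = 1/(-20) = 1*(-1/20) = -1/20)
U(d, K) = 4 + K*d
n(L) = (38 + L)*(4 + L - 5*L²) (n(L) = (L + 38)*(L + (4 + (-5*L)*L)) = (38 + L)*(L + (4 - 5*L²)) = (38 + L)*(4 + L - 5*L²))
B(27, -27) - 1304*n(26) = -1/20 - 1304*(152 - 189*26² - 5*26³ + 42*26) = -1/20 - 1304*(152 - 189*676 - 5*17576 + 1092) = -1/20 - 1304*(152 - 127764 - 87880 + 1092) = -1/20 - 1304*(-214400) = -1/20 + 279577600 = 5591551999/20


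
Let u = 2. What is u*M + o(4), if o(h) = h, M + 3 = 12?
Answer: 22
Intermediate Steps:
M = 9 (M = -3 + 12 = 9)
u*M + o(4) = 2*9 + 4 = 18 + 4 = 22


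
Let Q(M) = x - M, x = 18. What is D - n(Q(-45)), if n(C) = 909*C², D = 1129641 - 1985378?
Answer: -4463558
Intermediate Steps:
Q(M) = 18 - M
D = -855737
D - n(Q(-45)) = -855737 - 909*(18 - 1*(-45))² = -855737 - 909*(18 + 45)² = -855737 - 909*63² = -855737 - 909*3969 = -855737 - 1*3607821 = -855737 - 3607821 = -4463558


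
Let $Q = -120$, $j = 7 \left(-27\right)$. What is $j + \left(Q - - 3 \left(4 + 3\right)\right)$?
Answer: $-288$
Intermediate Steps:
$j = -189$
$j + \left(Q - - 3 \left(4 + 3\right)\right) = -189 - \left(120 - 3 \left(4 + 3\right)\right) = -189 - \left(120 - 21\right) = -189 - 99 = -288$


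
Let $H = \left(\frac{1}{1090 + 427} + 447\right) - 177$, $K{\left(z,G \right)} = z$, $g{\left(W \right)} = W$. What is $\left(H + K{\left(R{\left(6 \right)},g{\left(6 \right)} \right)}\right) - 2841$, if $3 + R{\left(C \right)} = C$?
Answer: $- \frac{3895655}{1517} \approx -2568.0$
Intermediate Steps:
$R{\left(C \right)} = -3 + C$
$H = \frac{409591}{1517}$ ($H = \left(\frac{1}{1517} + 447\right) - 177 = \frac{678100}{1517} - 177 = \frac{409591}{1517} \approx 270.0$)
$\left(H + K{\left(R{\left(6 \right)},g{\left(6 \right)} \right)}\right) - 2841 = \left(\frac{409591}{1517} + \left(-3 + 6\right)\right) - 2841 = \left(\frac{409591}{1517} + 3\right) - 2841 = \frac{414142}{1517} - 2841 = - \frac{3895655}{1517}$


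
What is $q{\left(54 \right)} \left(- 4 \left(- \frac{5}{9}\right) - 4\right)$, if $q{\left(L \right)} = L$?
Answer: $-96$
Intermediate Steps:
$q{\left(54 \right)} \left(- 4 \left(- \frac{5}{9}\right) - 4\right) = 54 \left(- 4 \left(- \frac{5}{9}\right) - 4\right) = 54 \left(- 4 \left(\left(-5\right) \frac{1}{9}\right) - 4\right) = 54 \left(\left(-4\right) \left(- \frac{5}{9}\right) - 4\right) = 54 \left(\frac{20}{9} - 4\right) = 54 \left(- \frac{16}{9}\right) = -96$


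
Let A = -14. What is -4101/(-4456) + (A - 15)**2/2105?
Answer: 12380101/9379880 ≈ 1.3199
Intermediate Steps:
-4101/(-4456) + (A - 15)**2/2105 = -4101/(-4456) + (-14 - 15)**2/2105 = -4101*(-1/4456) + (-29)**2*(1/2105) = 4101/4456 + 841*(1/2105) = 4101/4456 + 841/2105 = 12380101/9379880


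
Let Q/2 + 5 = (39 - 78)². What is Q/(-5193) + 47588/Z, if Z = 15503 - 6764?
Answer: 24514204/5042403 ≈ 4.8616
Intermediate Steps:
Z = 8739
Q = 3032 (Q = -10 + 2*(39 - 78)² = -10 + 2*(-39)² = -10 + 2*1521 = -10 + 3042 = 3032)
Q/(-5193) + 47588/Z = 3032/(-5193) + 47588/8739 = 3032*(-1/5193) + 47588*(1/8739) = -3032/5193 + 47588/8739 = 24514204/5042403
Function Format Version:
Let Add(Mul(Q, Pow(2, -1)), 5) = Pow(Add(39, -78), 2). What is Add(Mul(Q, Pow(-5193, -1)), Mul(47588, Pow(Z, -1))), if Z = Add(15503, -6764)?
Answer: Rational(24514204, 5042403) ≈ 4.8616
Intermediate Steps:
Z = 8739
Q = 3032 (Q = Add(-10, Mul(2, Pow(Add(39, -78), 2))) = Add(-10, Mul(2, Pow(-39, 2))) = Add(-10, Mul(2, 1521)) = Add(-10, 3042) = 3032)
Add(Mul(Q, Pow(-5193, -1)), Mul(47588, Pow(Z, -1))) = Add(Mul(3032, Pow(-5193, -1)), Mul(47588, Pow(8739, -1))) = Add(Mul(3032, Rational(-1, 5193)), Mul(47588, Rational(1, 8739))) = Add(Rational(-3032, 5193), Rational(47588, 8739)) = Rational(24514204, 5042403)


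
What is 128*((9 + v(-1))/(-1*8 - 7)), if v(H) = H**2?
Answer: -256/3 ≈ -85.333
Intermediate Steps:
128*((9 + v(-1))/(-1*8 - 7)) = 128*((9 + (-1)**2)/(-1*8 - 7)) = 128*((9 + 1)/(-8 - 7)) = 128*(10/(-15)) = 128*(10*(-1/15)) = 128*(-2/3) = -256/3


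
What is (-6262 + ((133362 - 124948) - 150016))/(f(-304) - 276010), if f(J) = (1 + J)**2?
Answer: 147864/184201 ≈ 0.80273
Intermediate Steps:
(-6262 + ((133362 - 124948) - 150016))/(f(-304) - 276010) = (-6262 + ((133362 - 124948) - 150016))/((1 - 304)**2 - 276010) = (-6262 + (8414 - 150016))/((-303)**2 - 276010) = (-6262 - 141602)/(91809 - 276010) = -147864/(-184201) = -147864*(-1/184201) = 147864/184201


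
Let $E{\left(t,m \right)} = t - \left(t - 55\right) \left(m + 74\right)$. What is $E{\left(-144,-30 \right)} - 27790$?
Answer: $-19178$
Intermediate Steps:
$E{\left(t,m \right)} = t - \left(-55 + t\right) \left(74 + m\right)$
$E{\left(-144,-30 \right)} - 27790 = \left(4070 - -10512 + 55 \left(-30\right) - \left(-30\right) \left(-144\right)\right) - 27790 = \left(4070 + 10512 - 1650 - 4320\right) - 27790 = 8612 - 27790 = -19178$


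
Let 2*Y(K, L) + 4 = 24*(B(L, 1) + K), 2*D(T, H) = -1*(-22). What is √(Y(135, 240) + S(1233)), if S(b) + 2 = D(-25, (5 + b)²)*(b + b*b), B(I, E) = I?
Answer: √16741238 ≈ 4091.6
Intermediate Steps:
D(T, H) = 11 (D(T, H) = (-1*(-22))/2 = (½)*22 = 11)
Y(K, L) = -2 + 12*K + 12*L (Y(K, L) = -2 + (24*(L + K))/2 = -2 + (24*(K + L))/2 = -2 + (24*K + 24*L)/2 = -2 + (12*K + 12*L) = -2 + 12*K + 12*L)
S(b) = -2 + 11*b + 11*b² (S(b) = -2 + 11*(b + b*b) = -2 + 11*(b + b²) = -2 + (11*b + 11*b²) = -2 + 11*b + 11*b²)
√(Y(135, 240) + S(1233)) = √((-2 + 12*135 + 12*240) + (-2 + 11*1233 + 11*1233²)) = √((-2 + 1620 + 2880) + (-2 + 13563 + 11*1520289)) = √(4498 + (-2 + 13563 + 16723179)) = √(4498 + 16736740) = √16741238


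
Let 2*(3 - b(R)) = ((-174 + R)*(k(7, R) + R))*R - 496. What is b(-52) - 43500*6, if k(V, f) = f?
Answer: 350355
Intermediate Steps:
b(R) = 251 - R**2*(-174 + R) (b(R) = 3 - (((-174 + R)*(R + R))*R - 496)/2 = 3 - (((-174 + R)*(2*R))*R - 496)/2 = 3 - ((2*R*(-174 + R))*R - 496)/2 = 3 - (2*R**2*(-174 + R) - 496)/2 = 3 - (-496 + 2*R**2*(-174 + R))/2 = 3 + (248 - R**2*(-174 + R)) = 251 - R**2*(-174 + R))
b(-52) - 43500*6 = (251 - 1*(-52)**3 + 174*(-52)**2) - 43500*6 = (251 - 1*(-140608) + 174*2704) - 261000 = (251 + 140608 + 470496) - 261000 = 611355 - 261000 = 350355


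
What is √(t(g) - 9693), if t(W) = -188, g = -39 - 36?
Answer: I*√9881 ≈ 99.403*I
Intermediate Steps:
g = -75
√(t(g) - 9693) = √(-188 - 9693) = √(-9881) = I*√9881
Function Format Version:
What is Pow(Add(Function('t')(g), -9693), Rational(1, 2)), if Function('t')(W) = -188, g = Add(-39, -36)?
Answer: Mul(I, Pow(9881, Rational(1, 2))) ≈ Mul(99.403, I)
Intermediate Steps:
g = -75
Pow(Add(Function('t')(g), -9693), Rational(1, 2)) = Pow(Add(-188, -9693), Rational(1, 2)) = Pow(-9881, Rational(1, 2)) = Mul(I, Pow(9881, Rational(1, 2)))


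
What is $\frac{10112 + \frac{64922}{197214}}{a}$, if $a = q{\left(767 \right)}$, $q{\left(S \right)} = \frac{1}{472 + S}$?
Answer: $\frac{411821481785}{32869} \approx 1.2529 \cdot 10^{7}$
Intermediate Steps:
$a = \frac{1}{1239}$ ($a = \frac{1}{472 + 767} = \frac{1}{1239} \approx 0.0008071$)
$\frac{10112 + \frac{64922}{197214}}{a} = \left(10112 + \frac{64922}{197214}\right) \frac{1}{\frac{1}{1239}} = \left(10112 + 64922 \cdot \frac{1}{197214}\right) 1239 = \left(10112 + \frac{32461}{98607}\right) 1239 = \frac{997146445}{98607} \cdot 1239 = \frac{411821481785}{32869}$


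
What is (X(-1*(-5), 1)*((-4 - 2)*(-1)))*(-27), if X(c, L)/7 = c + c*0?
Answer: -5670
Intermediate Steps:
X(c, L) = 7*c (X(c, L) = 7*(c + c*0) = 7*(c + 0) = 7*c)
(X(-1*(-5), 1)*((-4 - 2)*(-1)))*(-27) = ((7*(-1*(-5)))*((-4 - 2)*(-1)))*(-27) = ((7*5)*(-6*(-1)))*(-27) = (35*6)*(-27) = 210*(-27) = -5670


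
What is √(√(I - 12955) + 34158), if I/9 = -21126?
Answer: √(34158 + I*√203089) ≈ 184.82 + 1.219*I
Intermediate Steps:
I = -190134 (I = 9*(-21126) = -190134)
√(√(I - 12955) + 34158) = √(√(-190134 - 12955) + 34158) = √(√(-203089) + 34158) = √(I*√203089 + 34158) = √(34158 + I*√203089)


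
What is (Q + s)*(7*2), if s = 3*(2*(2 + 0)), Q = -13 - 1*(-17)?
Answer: 224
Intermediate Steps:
Q = 4 (Q = -13 + 17 = 4)
s = 12 (s = 3*(2*2) = 3*4 = 12)
(Q + s)*(7*2) = (4 + 12)*(7*2) = 16*14 = 224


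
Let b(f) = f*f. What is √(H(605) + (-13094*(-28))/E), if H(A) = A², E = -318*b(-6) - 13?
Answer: √48074836579673/11461 ≈ 604.97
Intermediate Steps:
b(f) = f²
E = -11461 (E = -318*(-6)² - 13 = -318*36 - 13 = -11448 - 13 = -11461)
√(H(605) + (-13094*(-28))/E) = √(605² - 13094*(-28)/(-11461)) = √(366025 + 366632*(-1/11461)) = √(366025 - 366632/11461) = √(4194645893/11461) = √48074836579673/11461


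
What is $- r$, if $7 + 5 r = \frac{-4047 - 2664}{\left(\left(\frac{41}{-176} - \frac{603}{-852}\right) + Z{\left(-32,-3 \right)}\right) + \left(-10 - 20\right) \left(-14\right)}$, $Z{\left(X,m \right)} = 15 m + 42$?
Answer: $\frac{120378011}{26083825} \approx 4.615$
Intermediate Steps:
$Z{\left(X,m \right)} = 42 + 15 m$
$r = - \frac{120378011}{26083825}$ ($r = - \frac{7}{5} + \frac{\left(-4047 - 2664\right) \frac{1}{\left(\left(\frac{41}{-176} - \frac{603}{-852}\right) + \left(42 + 15 \left(-3\right)\right)\right) + \left(-10 - 20\right) \left(-14\right)}}{5} = - \frac{7}{5} + \frac{\left(-6711\right) \frac{1}{\left(\left(41 \left(- \frac{1}{176}\right) - - \frac{201}{284}\right) + \left(42 - 45\right)\right) - -420}}{5} = - \frac{7}{5} + \frac{\left(-6711\right) \frac{1}{\left(\left(- \frac{41}{176} + \frac{201}{284}\right) - 3\right) + 420}}{5} = - \frac{7}{5} + \frac{\left(-6711\right) \frac{1}{\left(\frac{5933}{12496} - 3\right) + 420}}{5} = - \frac{7}{5} + \frac{\left(-6711\right) \frac{1}{- \frac{31555}{12496} + 420}}{5} = - \frac{7}{5} + \frac{\left(-6711\right) \frac{1}{\frac{5216765}{12496}}}{5} = - \frac{7}{5} + \frac{\left(-6711\right) \frac{12496}{5216765}}{5} = - \frac{7}{5} + \frac{1}{5} \left(- \frac{83860656}{5216765}\right) = - \frac{7}{5} - \frac{83860656}{26083825} = - \frac{120378011}{26083825} \approx -4.615$)
$- r = \left(-1\right) \left(- \frac{120378011}{26083825}\right) = \frac{120378011}{26083825}$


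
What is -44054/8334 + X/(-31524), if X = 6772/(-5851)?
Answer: -338565348002/64049194359 ≈ -5.2860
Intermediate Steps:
X = -6772/5851 (X = 6772*(-1/5851) = -6772/5851 ≈ -1.1574)
-44054/8334 + X/(-31524) = -44054/8334 - 6772/5851/(-31524) = -44054*1/8334 - 6772/5851*(-1/31524) = -22027/4167 + 1693/46111731 = -338565348002/64049194359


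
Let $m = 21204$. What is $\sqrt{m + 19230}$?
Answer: $\sqrt{40434} \approx 201.08$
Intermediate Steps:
$\sqrt{m + 19230} = \sqrt{21204 + 19230} = \sqrt{40434}$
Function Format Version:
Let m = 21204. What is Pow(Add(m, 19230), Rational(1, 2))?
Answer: Pow(40434, Rational(1, 2)) ≈ 201.08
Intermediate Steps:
Pow(Add(m, 19230), Rational(1, 2)) = Pow(Add(21204, 19230), Rational(1, 2)) = Pow(40434, Rational(1, 2))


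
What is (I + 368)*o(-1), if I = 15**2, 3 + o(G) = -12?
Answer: -8895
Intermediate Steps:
o(G) = -15 (o(G) = -3 - 12 = -15)
I = 225
(I + 368)*o(-1) = (225 + 368)*(-15) = 593*(-15) = -8895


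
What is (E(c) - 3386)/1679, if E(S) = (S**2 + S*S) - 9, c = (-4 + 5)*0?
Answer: -3395/1679 ≈ -2.0220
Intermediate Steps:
c = 0 (c = 1*0 = 0)
E(S) = -9 + 2*S**2 (E(S) = (S**2 + S**2) - 9 = 2*S**2 - 9 = -9 + 2*S**2)
(E(c) - 3386)/1679 = ((-9 + 2*0**2) - 3386)/1679 = ((-9 + 2*0) - 3386)*(1/1679) = ((-9 + 0) - 3386)*(1/1679) = (-9 - 3386)*(1/1679) = -3395*1/1679 = -3395/1679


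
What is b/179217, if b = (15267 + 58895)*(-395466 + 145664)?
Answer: -18525815924/179217 ≈ -1.0337e+5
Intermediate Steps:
b = -18525815924 (b = 74162*(-249802) = -18525815924)
b/179217 = -18525815924/179217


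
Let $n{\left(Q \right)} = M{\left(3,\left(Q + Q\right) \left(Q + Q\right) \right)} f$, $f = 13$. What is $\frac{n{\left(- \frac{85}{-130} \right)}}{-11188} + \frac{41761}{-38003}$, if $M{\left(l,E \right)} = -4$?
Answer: $- \frac{116311478}{106294391} \approx -1.0942$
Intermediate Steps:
$n{\left(Q \right)} = -52$ ($n{\left(Q \right)} = \left(-4\right) 13 = -52$)
$\frac{n{\left(- \frac{85}{-130} \right)}}{-11188} + \frac{41761}{-38003} = - \frac{52}{-11188} + \frac{41761}{-38003} = \left(-52\right) \left(- \frac{1}{11188}\right) + 41761 \left(- \frac{1}{38003}\right) = \frac{13}{2797} - \frac{41761}{38003} = - \frac{116311478}{106294391}$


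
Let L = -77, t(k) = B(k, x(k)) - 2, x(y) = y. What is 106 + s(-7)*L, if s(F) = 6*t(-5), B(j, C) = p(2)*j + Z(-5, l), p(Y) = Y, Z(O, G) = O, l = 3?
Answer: 7960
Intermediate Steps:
B(j, C) = -5 + 2*j (B(j, C) = 2*j - 5 = -5 + 2*j)
t(k) = -7 + 2*k (t(k) = (-5 + 2*k) - 2 = -7 + 2*k)
s(F) = -102 (s(F) = 6*(-7 + 2*(-5)) = 6*(-7 - 10) = 6*(-17) = -102)
106 + s(-7)*L = 106 - 102*(-77) = 106 + 7854 = 7960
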